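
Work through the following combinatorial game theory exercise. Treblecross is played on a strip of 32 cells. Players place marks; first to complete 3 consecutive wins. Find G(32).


Treblecross: place X on empty cells; 3-in-a-row wins.
Playing within two cells of an existing X lets the opponent win at once, so sensible play treats the cells i-2..i+2 around each X as dead. The player left with no safe cell loses, so this is a normal-play take-away game on strips of safe cells.
Placing X at cell i (0-indexed) of a strip of k safe cells leaves independent strips of sizes max(0, i-2) and max(0, k-i-3). Hence G(k) = mex{ G(max(0,i-2)) XOR G(max(0,k-i-3)) : 0 <= i < k }, with G(0) = 0.
G(1): splits (0,0):0^0=0 -> mex({0}) = 1
G(2): splits (0,0):0^0=0 -> mex({0}) = 1
G(3): splits (0,0):0^0=0 -> mex({0}) = 1
G(4): splits (0,1):0^1=1 (0,0):0^0=0 -> mex({0, 1}) = 2
G(5): splits (0,2):0^1=1 (0,1):0^1=1 (0,0):0^0=0 -> mex({0, 1}) = 2
G(6) = mex({1}) = 0
G(7) = mex({0, 1, 2}) = 3
G(8) = mex({0, 1, 2}) = 3
G(9) = mex({0, 2}) = 1
G(10) = mex({0, 2, 3}) = 1
G(11) = mex({0, 3}) = 1
G(12) = mex({1, 3}) = 0
G(13) = mex({0, 1, 2, 3}) = 4
G(14) = mex({0, 1, 2}) = 3
G(15) = mex({0, 1, 2}) = 3
G(16) = mex({0, 1, 2, 4}) = 3
G(17) = mex({0, 1, 3, 4}) = 2
G(18) = mex({0, 1, 3, 4}) = 2
G(19) = mex({0, 1, 3, 5}) = 2
G(20) = mex({0, 1, 2, 3, 5}) = 4
G(21) = mex({0, 1, 2, 3, 5}) = 4
G(22) = mex({1, 2, 6}) = 0
G(23) = mex({0, 1, 2, 3, 4, 6}) = 5
G(24) = mex({0, 1, 2, 3, 4}) = 5
G(25) = mex({0, 1, 3, 4, 7}) = 2
G(26) = mex({0, 1, 3, 4, 5, 7}) = 2
G(27) = mex({0, 1, 3, 5}) = 2
G(28) = mex({0, 1, 2, 5}) = 3
G(29) = mex({0, 1, 2, 4, 5, 6}) = 3
G(30) = mex({1, 2, 4, 6}) = 0
G(31) = mex({0, 1, 2, 3, 4, 6}) = 5
G(32) = mex({1, 2, 3, 4, 7}) = 0
Therefore G(32) = 0.

0


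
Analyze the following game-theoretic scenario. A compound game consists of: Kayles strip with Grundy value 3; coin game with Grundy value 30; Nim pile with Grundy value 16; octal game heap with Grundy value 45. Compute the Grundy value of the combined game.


By the Sprague-Grundy theorem, the Grundy value of a sum of games is the XOR of individual Grundy values.
Kayles strip: Grundy value = 3. Running XOR: 0 XOR 3 = 3
coin game: Grundy value = 30. Running XOR: 3 XOR 30 = 29
Nim pile: Grundy value = 16. Running XOR: 29 XOR 16 = 13
octal game heap: Grundy value = 45. Running XOR: 13 XOR 45 = 32
The combined Grundy value is 32.

32


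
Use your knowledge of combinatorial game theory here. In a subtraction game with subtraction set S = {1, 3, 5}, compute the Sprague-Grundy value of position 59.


The subtraction set is S = {1, 3, 5}.
G(k) = mex{ G(k - s) : s in S, s <= k }. We compute iteratively: G(0) = 0.
G(1) = mex({0}) = 1
G(2) = mex({1}) = 0
G(3) = mex({0}) = 1
G(4) = mex({1}) = 0
G(5) = mex({0}) = 1
G(6) = mex({1}) = 0
Observe that G(2)..G(6) = 0, 1, 0, 1, 0 repeats G(0)..G(4) = 0, 1, 0, 1, 0.
For k >= max(S) = 5, G(k) is determined by the previous 5 values G(k-5)..G(k-1); a window of 5 consecutive values has recurred shifted by 2, so by induction G(k + 2) = G(k) for all k >= 0: the sequence is periodic from the start with period 2.
One period: G(0..1) = 0, 1.
59 mod 2 = 1, so G(59) = G(1) = 1.

1


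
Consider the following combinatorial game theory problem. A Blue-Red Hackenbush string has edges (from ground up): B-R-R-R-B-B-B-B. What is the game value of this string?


Edges (from ground): B-R-R-R-B-B-B-B
By Berlekamp's sign-expansion rule, a Blue-Red Hackenbush stalk has the value of the surreal number whose sign sequence is the edge sequence with B -> + and R -> -.
Sign sequence: +---++++
Trace the sign expansion in the surreal number tree, starting from 0:
Edge 1: B (sign +) -> bounds (0, +inf), value = 1
Edge 2: R (sign -) -> bounds (0, 1), value = 1/2
Edge 3: R (sign -) -> bounds (0, 1/2), value = 1/4
Edge 4: R (sign -) -> bounds (0, 1/4), value = 1/8
Edge 5: B (sign +) -> bounds (1/8, 1/4), value = 3/16
Edge 6: B (sign +) -> bounds (3/16, 1/4), value = 7/32
Edge 7: B (sign +) -> bounds (7/32, 1/4), value = 15/64
Edge 8: B (sign +) -> bounds (15/64, 1/4), value = 31/128
Game value = 31/128

31/128


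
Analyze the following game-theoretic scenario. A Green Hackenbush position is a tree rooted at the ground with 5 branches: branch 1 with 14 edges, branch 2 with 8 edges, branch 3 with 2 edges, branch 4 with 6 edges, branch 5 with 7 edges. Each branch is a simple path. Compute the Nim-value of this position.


The tree has 5 branches from the ground vertex.
In Green Hackenbush, the Nim-value of a simple path of length k is k.
Branch 1: length 14, Nim-value = 14
Branch 2: length 8, Nim-value = 8
Branch 3: length 2, Nim-value = 2
Branch 4: length 6, Nim-value = 6
Branch 5: length 7, Nim-value = 7
Total Nim-value = XOR of all branch values:
0 XOR 14 = 14
14 XOR 8 = 6
6 XOR 2 = 4
4 XOR 6 = 2
2 XOR 7 = 5
Nim-value of the tree = 5

5


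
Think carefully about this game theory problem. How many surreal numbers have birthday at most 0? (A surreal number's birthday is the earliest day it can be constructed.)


Day 0: {|} = 0 is born. Count = 1.
Day n: the number of surreal numbers born by day n is 2^(n+1) - 1.
By day 0: 2^1 - 1 = 1
By day 0: 1 surreal numbers.

1


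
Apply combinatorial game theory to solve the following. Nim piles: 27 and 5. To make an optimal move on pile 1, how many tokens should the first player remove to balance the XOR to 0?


Piles: 27 and 5
Current XOR: 27 XOR 5 = 30 (non-zero, so this is an N-position).
To make the XOR zero, we need to find a move that balances the piles.
For pile 1 (size 27): target = 27 XOR 30 = 5
We reduce pile 1 from 27 to 5.
Tokens removed: 27 - 5 = 22
Verification: 5 XOR 5 = 0

22


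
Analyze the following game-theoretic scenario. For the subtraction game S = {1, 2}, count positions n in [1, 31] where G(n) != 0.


Subtraction set S = {1, 2}, so G(n) = n mod 3.
G(n) = 0 when n is a multiple of 3.
Multiples of 3 in [1, 31]: 10
N-positions (nonzero Grundy) = 31 - 10 = 21

21


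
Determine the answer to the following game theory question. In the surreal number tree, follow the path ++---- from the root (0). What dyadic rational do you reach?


Sign expansion: ++----
Rule: track bounds (lo, hi), initially (-inf, +inf). On '+', the current value becomes lo and we move to the simplest number in (value, hi): value + 1 if hi = +inf, otherwise the midpoint (value + hi)/2. On '-', the current value becomes hi and we move to value - 1 if lo = -inf, otherwise the midpoint (lo + value)/2.
Start at 0.
Step 1: sign = +, move right. Bounds: (0, +inf). Value = 1
Step 2: sign = +, move right. Bounds: (1, +inf). Value = 2
Step 3: sign = -, move left. Bounds: (1, 2). Value = 3/2
Step 4: sign = -, move left. Bounds: (1, 3/2). Value = 5/4
Step 5: sign = -, move left. Bounds: (1, 5/4). Value = 9/8
Step 6: sign = -, move left. Bounds: (1, 9/8). Value = 17/16
The surreal number with sign expansion ++---- is 17/16.

17/16


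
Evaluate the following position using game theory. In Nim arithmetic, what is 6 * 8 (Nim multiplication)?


Nim multiplication is bilinear over XOR: (u XOR v) * w = (u*w) XOR (v*w).
So we split each operand into its bit components and XOR the pairwise Nim products.
6 = 2 + 4 (as XOR of powers of 2).
8 = 8 (as XOR of powers of 2).
Using the standard Nim-product table on single bits:
  2*2 = 3,   2*4 = 8,   2*8 = 12,
  4*4 = 6,   4*8 = 11,  8*8 = 13,
and  1*x = x (identity), k*l = l*k (commutative).
Pairwise Nim products:
  2 * 8 = 12
  4 * 8 = 11
XOR them: 12 XOR 11 = 7.
Result: 6 * 8 = 7 (in Nim).

7


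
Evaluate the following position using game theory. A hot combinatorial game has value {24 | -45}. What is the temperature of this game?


The game is {24 | -45}, a switch {a | b} with numbers a > b.
Cooling {a | b} by t gives {a - t | b + t}, which stops being hot when a - t = b + t, i.e. at t = (a - b)/2. So the temperature of a switch is (a - b)/2.
Temperature = (Left option - Right option) / 2
= (24 - (-45)) / 2
= 69 / 2
= 69/2

69/2


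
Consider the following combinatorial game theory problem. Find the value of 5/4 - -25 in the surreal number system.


x = 5/4, y = -25
Converting to common denominator: 4
x = 5/4, y = -100/4
x - y = 5/4 - -25 = 105/4

105/4


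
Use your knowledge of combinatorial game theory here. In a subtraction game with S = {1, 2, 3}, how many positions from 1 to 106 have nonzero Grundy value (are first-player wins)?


Subtraction set S = {1, 2, 3}, so G(n) = n mod 4.
G(n) = 0 when n is a multiple of 4.
Multiples of 4 in [1, 106]: 26
N-positions (nonzero Grundy) = 106 - 26 = 80

80


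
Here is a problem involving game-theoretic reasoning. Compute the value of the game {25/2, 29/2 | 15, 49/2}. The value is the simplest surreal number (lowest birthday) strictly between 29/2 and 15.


Left options: {25/2, 29/2}, max = 29/2
Right options: {15, 49/2}, min = 15
All options are numbers and max(Left) < min(Right), so by the simplicity theorem the value is the simplest (earliest-born) number strictly between 29/2 and 15.
No integer lies strictly between 29/2 and 15, so the value is the dyadic rational m/2^k in the interval with the smallest k (then m odd); search k = 1, 2, ...:
Denominator 2: no odd multiple of 1/2 lies strictly between 29/2 and 15.
Denominator 4: 59/4 lies strictly between 29/2 and 15 -- found.
The simplest number in the interval is 59/4.
Game value = 59/4

59/4


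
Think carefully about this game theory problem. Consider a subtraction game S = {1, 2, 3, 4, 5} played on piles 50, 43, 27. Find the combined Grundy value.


Subtraction set: {1, 2, 3, 4, 5}
For this subtraction set, G(n) = n mod 6 (period = max + 1 = 6).
Pile 1 (size 50): G(50) = 50 mod 6 = 2
Pile 2 (size 43): G(43) = 43 mod 6 = 1
Pile 3 (size 27): G(27) = 27 mod 6 = 3
Total Grundy value = XOR of all: 2 XOR 1 XOR 3 = 0

0


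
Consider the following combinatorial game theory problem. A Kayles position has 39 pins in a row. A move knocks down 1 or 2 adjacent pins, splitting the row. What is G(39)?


Kayles: a move removes 1 or 2 adjacent pins from a contiguous row.
Removing pins from a row of k leaves two independent rows (a, b) with a + b = k - 1 (one pin) or a + b = k - 2 (two pins); an end removal gives a = 0.
By Sprague-Grundy, G(k) = mex{ G(a) XOR G(b) } over all these splits. G(0) = 0.
G(1): splits (0,0):0^0=0 -> mex({0}) = 1
G(2): splits (0,1):0^1=1 (0,0):0^0=0 -> mex({0, 1}) = 2
G(3): splits (0,2):0^2=2 (1,1):1^1=0 (0,1):0^1=1 -> mex({0, 1, 2}) = 3
G(4): splits (0,3):0^3=3 (1,2):1^2=3 (0,2):0^2=2 (1,1):1^1=0 -> mex({0, 2, 3}) = 1
G(5): splits (0,4):0^1=1 (1,3):1^3=2 (2,2):2^2=0 (0,3):0^3=3 (1,2):1^2=3 -> mex({0, 1, 2, 3}) = 4
G(6) = mex({0, 1, 2, 4}) = 3
G(7) = mex({0, 1, 3, 4, 5}) = 2
G(8) = mex({0, 2, 3, 5, 6}) = 1
G(9) = mex({0, 1, 2, 3, 6, 7}) = 4
G(10) = mex({0, 1, 3, 4, 5, 7}) = 2
G(11) = mex({0, 1, 2, 3, 4, 5}) = 6
G(12) = mex({0, 1, 2, 3, 5, 6, 7}) = 4
G(13) = mex({0, 2, 3, 4, 6, 7}) = 1
G(14) = mex({0, 1, 4, 5, 6, 7}) = 2
G(15) = mex({0, 1, 2, 3, 4, 5, 6}) = 7
G(16) = mex({0, 2, 3, 5, 6, 7}) = 1
G(17) = mex({0, 1, 2, 3, 5, 6, 7}) = 4
G(18) = mex({0, 1, 2, 4, 5, 6}) = 3
G(19) = mex({0, 1, 3, 4, 5, 7}) = 2
G(20) = mex({0, 2, 3, 4, 5, 6, 7}) = 1
G(21) = mex({0, 1, 2, 3, 5, 6, 7}) = 4
G(22) = mex({0, 1, 2, 3, 4, 5, 7}) = 6
G(23) = mex({0, 1, 2, 3, 4, 5, 6}) = 7
G(24) = mex({0, 1, 2, 3, 5, 6, 7}) = 4
G(25) = mex({0, 2, 3, 4, 6, 7}) = 1
G(26) = mex({0, 1, 3, 4, 5, 6, 7}) = 2
G(27) = mex({0, 1, 2, 3, 4, 5, 6, 7}) = 8
G(28) = mex({0, 1, 2, 3, 4, 6, 7, 8}) = 5
G(29) = mex({0, 1, 2, 3, 5, 6, 7, 8, 9}) = 4
G(30) = mex({0, 1, 2, 3, 4, 5, 6, 9, 10}) = 7
G(31) = mex({0, 1, 3, 4, 5, 7, 10, 11}) = 2
G(32) = mex({0, 2, 3, 4, 5, 6, 7, 9, 11}) = 1
G(33) = mex({0, 1, 2, 3, 4, 5, 6, 7, 9, 12}) = 8
G(34) = mex({0, 1, 2, 3, 4, 5, 7, 8, 11, 12}) = 6
G(35) = mex({0, 1, 2, 3, 4, 5, 6, 8, 9, 10, 11}) = 7
G(36) = mex({0, 1, 2, 3, 5, 6, 7, 9, 10}) = 4
G(37) = mex({0, 2, 3, 4, 6, 7, 9, 10, 11, 12}) = 1
G(38) = mex({0, 1, 3, 4, 5, 6, 7, 9, 10, 11, 12}) = 2
G(39) = mex({0, 1, 2, 4, 5, 6, 7, 9, 10, 12, 14}) = 3
Therefore G(39) = 3.

3


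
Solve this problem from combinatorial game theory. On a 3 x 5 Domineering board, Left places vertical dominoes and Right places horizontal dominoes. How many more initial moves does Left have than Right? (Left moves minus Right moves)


Board is 3 x 5 (rows x cols).
Left (vertical) placements: (rows-1) * cols = 2 * 5 = 10
Right (horizontal) placements: rows * (cols-1) = 3 * 4 = 12
Advantage = Left - Right = 10 - 12 = -2

-2


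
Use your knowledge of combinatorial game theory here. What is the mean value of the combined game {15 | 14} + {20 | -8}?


G1 = {15 | 14}, G2 = {20 | -8}
Each is a switch {a | b} with numbers a > b; its mean value is (a + b)/2, and mean value is additive over game sums: m(G1 + G2) = m(G1) + m(G2).
Mean of G1 = (15 + (14))/2 = 29/2 = 29/2
Mean of G2 = (20 + (-8))/2 = 12/2 = 6
Mean of G1 + G2 = 29/2 + 6 = 41/2

41/2


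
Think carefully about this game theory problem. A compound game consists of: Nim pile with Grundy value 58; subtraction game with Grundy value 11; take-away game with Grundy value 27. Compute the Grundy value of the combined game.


By the Sprague-Grundy theorem, the Grundy value of a sum of games is the XOR of individual Grundy values.
Nim pile: Grundy value = 58. Running XOR: 0 XOR 58 = 58
subtraction game: Grundy value = 11. Running XOR: 58 XOR 11 = 49
take-away game: Grundy value = 27. Running XOR: 49 XOR 27 = 42
The combined Grundy value is 42.

42


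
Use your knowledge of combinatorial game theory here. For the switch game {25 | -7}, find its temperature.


The game is {25 | -7}, a switch {a | b} with numbers a > b.
Cooling {a | b} by t gives {a - t | b + t}, which stops being hot when a - t = b + t, i.e. at t = (a - b)/2. So the temperature of a switch is (a - b)/2.
Temperature = (Left option - Right option) / 2
= (25 - (-7)) / 2
= 32 / 2
= 16

16


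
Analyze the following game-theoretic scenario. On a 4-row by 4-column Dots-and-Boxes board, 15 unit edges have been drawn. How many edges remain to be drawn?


Grid: 4 x 4 boxes, i.e. 5 rows and 5 columns of dots.
Horizontal edges: (rows + 1) * cols = 5 * 4 = 20
Vertical edges: rows * (cols + 1) = 4 * 5 = 20
Total edges: 20 + 20 = 40
Edges drawn: 15
Remaining: 40 - 15 = 25

25


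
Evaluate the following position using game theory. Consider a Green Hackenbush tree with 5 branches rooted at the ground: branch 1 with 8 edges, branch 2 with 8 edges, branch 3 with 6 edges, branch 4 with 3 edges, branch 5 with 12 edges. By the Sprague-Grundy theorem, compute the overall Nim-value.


The tree has 5 branches from the ground vertex.
In Green Hackenbush, the Nim-value of a simple path of length k is k.
Branch 1: length 8, Nim-value = 8
Branch 2: length 8, Nim-value = 8
Branch 3: length 6, Nim-value = 6
Branch 4: length 3, Nim-value = 3
Branch 5: length 12, Nim-value = 12
Total Nim-value = XOR of all branch values:
0 XOR 8 = 8
8 XOR 8 = 0
0 XOR 6 = 6
6 XOR 3 = 5
5 XOR 12 = 9
Nim-value of the tree = 9

9


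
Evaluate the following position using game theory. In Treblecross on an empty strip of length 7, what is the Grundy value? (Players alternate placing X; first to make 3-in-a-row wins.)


Treblecross: place X on empty cells; 3-in-a-row wins.
Playing within two cells of an existing X lets the opponent win at once, so sensible play treats the cells i-2..i+2 around each X as dead. The player left with no safe cell loses, so this is a normal-play take-away game on strips of safe cells.
Placing X at cell i (0-indexed) of a strip of k safe cells leaves independent strips of sizes max(0, i-2) and max(0, k-i-3). Hence G(k) = mex{ G(max(0,i-2)) XOR G(max(0,k-i-3)) : 0 <= i < k }, with G(0) = 0.
G(1): splits (0,0):0^0=0 -> mex({0}) = 1
G(2): splits (0,0):0^0=0 -> mex({0}) = 1
G(3): splits (0,0):0^0=0 -> mex({0}) = 1
G(4): splits (0,1):0^1=1 (0,0):0^0=0 -> mex({0, 1}) = 2
G(5): splits (0,2):0^1=1 (0,1):0^1=1 (0,0):0^0=0 -> mex({0, 1}) = 2
G(6) = mex({1}) = 0
G(7) = mex({0, 1, 2}) = 3
Therefore G(7) = 3.

3


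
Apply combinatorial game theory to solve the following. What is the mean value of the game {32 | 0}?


Game = {32 | 0}, a switch {a | b} with numbers a > b.
Its thermograph has left wall a - t and right wall b + t, which meet at t = (a - b)/2, where both equal (a + b)/2. So the mast (mean value) is at (a + b)/2.
Mean = (32 + (0))/2 = 32/2 = 16

16


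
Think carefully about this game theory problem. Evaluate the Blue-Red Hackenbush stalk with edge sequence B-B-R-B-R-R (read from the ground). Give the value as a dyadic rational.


Edges (from ground): B-B-R-B-R-R
By Berlekamp's sign-expansion rule, a Blue-Red Hackenbush stalk has the value of the surreal number whose sign sequence is the edge sequence with B -> + and R -> -.
Sign sequence: ++-+--
Trace the sign expansion in the surreal number tree, starting from 0:
Edge 1: B (sign +) -> bounds (0, +inf), value = 1
Edge 2: B (sign +) -> bounds (1, +inf), value = 2
Edge 3: R (sign -) -> bounds (1, 2), value = 3/2
Edge 4: B (sign +) -> bounds (3/2, 2), value = 7/4
Edge 5: R (sign -) -> bounds (3/2, 7/4), value = 13/8
Edge 6: R (sign -) -> bounds (3/2, 13/8), value = 25/16
Game value = 25/16

25/16


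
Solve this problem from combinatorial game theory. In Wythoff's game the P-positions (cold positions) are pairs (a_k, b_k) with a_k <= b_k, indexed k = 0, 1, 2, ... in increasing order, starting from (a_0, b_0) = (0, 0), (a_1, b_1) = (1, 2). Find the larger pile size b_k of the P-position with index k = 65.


By Wythoff's theorem, a_k = floor(k * phi) and b_k = floor(k * phi^2) = a_k + k, where phi = (1 + sqrt(5))/2 is the golden ratio.
phi = (1 + sqrt(5))/2 = 1.618034
phi^2 = phi + 1 = 2.618034
k = 65
k * phi^2 = 65 * 2.618034 = 170.172209
b_65 = floor(k * phi^2) = 170 (check: a_65 + k = 105 + 65 = 170)

170


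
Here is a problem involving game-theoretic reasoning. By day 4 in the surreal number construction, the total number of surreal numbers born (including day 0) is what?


Day 0: {|} = 0 is born. Count = 1.
Day n: the number of surreal numbers born by day n is 2^(n+1) - 1.
By day 0: 2^1 - 1 = 1
By day 1: 2^2 - 1 = 3
By day 2: 2^3 - 1 = 7
By day 3: 2^4 - 1 = 15
By day 4: 2^5 - 1 = 31
By day 4: 31 surreal numbers.

31


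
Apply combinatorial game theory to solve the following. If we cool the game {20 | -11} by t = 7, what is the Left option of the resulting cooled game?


Original game: {20 | -11} (a switch {a | b} with a > b).
Cooling by t (for t below the temperature (a - b)/2 = 31/2) taxes each move by t: {a | b} cooled by t is {a - t | b + t}.
Cooling amount: t = 7
Cooled Left option: 20 - 7 = 13
Cooled Right option: -11 + 7 = -4
Cooled game: {13 | -4}
Left option = 13

13


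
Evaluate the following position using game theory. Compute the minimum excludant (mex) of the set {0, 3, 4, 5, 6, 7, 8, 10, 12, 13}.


Set = {0, 3, 4, 5, 6, 7, 8, 10, 12, 13}
0 is in the set.
1 is NOT in the set. This is the mex.
mex = 1

1


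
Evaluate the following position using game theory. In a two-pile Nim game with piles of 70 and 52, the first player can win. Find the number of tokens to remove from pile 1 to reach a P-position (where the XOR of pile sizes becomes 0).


Piles: 70 and 52
Current XOR: 70 XOR 52 = 114 (non-zero, so this is an N-position).
To make the XOR zero, we need to find a move that balances the piles.
For pile 1 (size 70): target = 70 XOR 114 = 52
We reduce pile 1 from 70 to 52.
Tokens removed: 70 - 52 = 18
Verification: 52 XOR 52 = 0

18


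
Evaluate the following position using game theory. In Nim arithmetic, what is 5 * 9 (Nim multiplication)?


Nim multiplication is bilinear over XOR: (u XOR v) * w = (u*w) XOR (v*w).
So we split each operand into its bit components and XOR the pairwise Nim products.
5 = 1 + 4 (as XOR of powers of 2).
9 = 1 + 8 (as XOR of powers of 2).
Using the standard Nim-product table on single bits:
  2*2 = 3,   2*4 = 8,   2*8 = 12,
  4*4 = 6,   4*8 = 11,  8*8 = 13,
and  1*x = x (identity), k*l = l*k (commutative).
Pairwise Nim products:
  1 * 1 = 1
  1 * 8 = 8
  4 * 1 = 4
  4 * 8 = 11
XOR them: 1 XOR 8 XOR 4 XOR 11 = 6.
Result: 5 * 9 = 6 (in Nim).

6


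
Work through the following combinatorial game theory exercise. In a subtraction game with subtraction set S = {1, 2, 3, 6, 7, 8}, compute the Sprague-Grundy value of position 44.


The subtraction set is S = {1, 2, 3, 6, 7, 8}.
G(k) = mex{ G(k - s) : s in S, s <= k }. We compute iteratively: G(0) = 0.
G(1) = mex({0}) = 1
G(2) = mex({0, 1}) = 2
G(3) = mex({0, 1, 2}) = 3
G(4) = mex({1, 2, 3}) = 0
G(5) = mex({0, 2, 3}) = 1
G(6) = mex({0, 1, 3}) = 2
G(7) = mex({0, 1, 2}) = 3
G(8) = mex({0, 1, 2, 3}) = 4
G(9) = mex({1, 2, 3, 4}) = 0
G(10) = mex({0, 2, 3, 4}) = 1
G(11) = mex({0, 1, 3, 4}) = 2
G(12) = mex({0, 1, 2}) = 3
G(13) = mex({1, 2, 3}) = 0
G(14) = mex({0, 2, 3, 4}) = 1
G(15) = mex({0, 1, 3, 4}) = 2
G(16) = mex({0, 1, 2, 4}) = 3
Observe that G(9)..G(16) = 0, 1, 2, 3, 0, 1, 2, 3 repeats G(0)..G(7) = 0, 1, 2, 3, 0, 1, 2, 3.
For k >= max(S) = 8, G(k) is determined by the previous 8 values G(k-8)..G(k-1); a window of 8 consecutive values has recurred shifted by 9, so by induction G(k + 9) = G(k) for all k >= 0: the sequence is periodic from the start with period 9.
One period: G(0..8) = 0, 1, 2, 3, 0, 1, 2, 3, 4.
44 mod 9 = 8, so G(44) = G(8) = 4.

4


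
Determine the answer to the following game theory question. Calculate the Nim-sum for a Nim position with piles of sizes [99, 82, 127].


We need the XOR (exclusive or) of all pile sizes.
After XOR-ing pile 1 (size 99): 0 XOR 99 = 99
After XOR-ing pile 2 (size 82): 99 XOR 82 = 49
After XOR-ing pile 3 (size 127): 49 XOR 127 = 78
The Nim-value of this position is 78.

78


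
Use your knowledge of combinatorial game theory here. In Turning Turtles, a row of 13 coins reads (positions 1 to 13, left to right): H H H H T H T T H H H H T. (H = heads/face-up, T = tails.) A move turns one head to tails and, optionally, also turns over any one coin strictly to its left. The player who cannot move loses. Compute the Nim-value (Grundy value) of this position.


Coins: H H H H T H T T H H H H T
Key fact: a single head at position k behaves exactly like a Nim heap of size k (turning it to T and optionally flipping a coin at j < k corresponds to moving the heap from k to j, or to 0), and heads combine as a disjunctive sum (two heads at the same place would cancel, matching j XOR j = 0). So the Nim-value is the XOR of the 1-indexed positions of the heads.
Face-up positions (1-indexed): [1, 2, 3, 4, 6, 9, 10, 11, 12]
XOR 0 with 1: 0 XOR 1 = 1
XOR 1 with 2: 1 XOR 2 = 3
XOR 3 with 3: 3 XOR 3 = 0
XOR 0 with 4: 0 XOR 4 = 4
XOR 4 with 6: 4 XOR 6 = 2
XOR 2 with 9: 2 XOR 9 = 11
XOR 11 with 10: 11 XOR 10 = 1
XOR 1 with 11: 1 XOR 11 = 10
XOR 10 with 12: 10 XOR 12 = 6
Nim-value = 6

6


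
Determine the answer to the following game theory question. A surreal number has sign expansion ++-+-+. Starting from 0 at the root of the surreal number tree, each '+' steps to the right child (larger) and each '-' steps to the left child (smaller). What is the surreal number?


Sign expansion: ++-+-+
Rule: track bounds (lo, hi), initially (-inf, +inf). On '+', the current value becomes lo and we move to the simplest number in (value, hi): value + 1 if hi = +inf, otherwise the midpoint (value + hi)/2. On '-', the current value becomes hi and we move to value - 1 if lo = -inf, otherwise the midpoint (lo + value)/2.
Start at 0.
Step 1: sign = +, move right. Bounds: (0, +inf). Value = 1
Step 2: sign = +, move right. Bounds: (1, +inf). Value = 2
Step 3: sign = -, move left. Bounds: (1, 2). Value = 3/2
Step 4: sign = +, move right. Bounds: (3/2, 2). Value = 7/4
Step 5: sign = -, move left. Bounds: (3/2, 7/4). Value = 13/8
Step 6: sign = +, move right. Bounds: (13/8, 7/4). Value = 27/16
The surreal number with sign expansion ++-+-+ is 27/16.

27/16


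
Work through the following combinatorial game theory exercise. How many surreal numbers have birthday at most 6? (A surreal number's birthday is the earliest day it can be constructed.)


Day 0: {|} = 0 is born. Count = 1.
Day n: the number of surreal numbers born by day n is 2^(n+1) - 1.
By day 0: 2^1 - 1 = 1
By day 1: 2^2 - 1 = 3
By day 2: 2^3 - 1 = 7
By day 3: 2^4 - 1 = 15
By day 4: 2^5 - 1 = 31
By day 5: 2^6 - 1 = 63
By day 6: 2^7 - 1 = 127
By day 6: 127 surreal numbers.

127


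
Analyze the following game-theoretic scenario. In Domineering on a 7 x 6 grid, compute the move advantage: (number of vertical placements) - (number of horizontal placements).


Board is 7 x 6 (rows x cols).
Left (vertical) placements: (rows-1) * cols = 6 * 6 = 36
Right (horizontal) placements: rows * (cols-1) = 7 * 5 = 35
Advantage = Left - Right = 36 - 35 = 1

1


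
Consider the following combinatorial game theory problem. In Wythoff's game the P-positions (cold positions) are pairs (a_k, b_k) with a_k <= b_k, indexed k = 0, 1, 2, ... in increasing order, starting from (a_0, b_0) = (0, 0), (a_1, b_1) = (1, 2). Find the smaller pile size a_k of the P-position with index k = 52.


By Wythoff's theorem, a_k = floor(k * phi) and b_k = floor(k * phi^2) = a_k + k, where phi = (1 + sqrt(5))/2 is the golden ratio.
phi = (1 + sqrt(5))/2 = 1.618034
k = 52
k * phi = 52 * 1.618034 = 84.137767
a_52 = floor(k * phi) = 84

84


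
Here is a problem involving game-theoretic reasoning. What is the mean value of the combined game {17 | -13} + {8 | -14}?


G1 = {17 | -13}, G2 = {8 | -14}
Each is a switch {a | b} with numbers a > b; its mean value is (a + b)/2, and mean value is additive over game sums: m(G1 + G2) = m(G1) + m(G2).
Mean of G1 = (17 + (-13))/2 = 4/2 = 2
Mean of G2 = (8 + (-14))/2 = -6/2 = -3
Mean of G1 + G2 = 2 + -3 = -1

-1


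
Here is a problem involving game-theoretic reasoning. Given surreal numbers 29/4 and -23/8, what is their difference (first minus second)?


x = 29/4, y = -23/8
Converting to common denominator: 8
x = 58/8, y = -23/8
x - y = 29/4 - -23/8 = 81/8

81/8


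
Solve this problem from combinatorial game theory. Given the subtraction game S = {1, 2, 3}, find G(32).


The subtraction set is S = {1, 2, 3}.
G(k) = mex{ G(k - s) : s in S, s <= k }. We compute iteratively: G(0) = 0.
G(1) = mex({0}) = 1
G(2) = mex({0, 1}) = 2
G(3) = mex({0, 1, 2}) = 3
G(4) = mex({1, 2, 3}) = 0
G(5) = mex({0, 2, 3}) = 1
G(6) = mex({0, 1, 3}) = 2
Observe that G(4)..G(6) = 0, 1, 2 repeats G(0)..G(2) = 0, 1, 2.
For k >= max(S) = 3, G(k) is determined by the previous 3 values G(k-3)..G(k-1); a window of 3 consecutive values has recurred shifted by 4, so by induction G(k + 4) = G(k) for all k >= 0: the sequence is periodic from the start with period 4.
One period: G(0..3) = 0, 1, 2, 3.
32 mod 4 = 0, so G(32) = G(0) = 0.

0


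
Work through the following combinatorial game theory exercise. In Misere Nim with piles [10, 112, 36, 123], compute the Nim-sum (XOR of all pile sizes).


We need the XOR (exclusive or) of all pile sizes.
After XOR-ing pile 1 (size 10): 0 XOR 10 = 10
After XOR-ing pile 2 (size 112): 10 XOR 112 = 122
After XOR-ing pile 3 (size 36): 122 XOR 36 = 94
After XOR-ing pile 4 (size 123): 94 XOR 123 = 37
The Nim-value of this position is 37.

37


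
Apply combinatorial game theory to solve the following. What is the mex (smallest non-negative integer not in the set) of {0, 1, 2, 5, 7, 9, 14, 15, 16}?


Set = {0, 1, 2, 5, 7, 9, 14, 15, 16}
0 is in the set.
1 is in the set.
2 is in the set.
3 is NOT in the set. This is the mex.
mex = 3

3


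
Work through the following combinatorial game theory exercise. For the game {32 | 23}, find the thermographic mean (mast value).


Game = {32 | 23}, a switch {a | b} with numbers a > b.
Its thermograph has left wall a - t and right wall b + t, which meet at t = (a - b)/2, where both equal (a + b)/2. So the mast (mean value) is at (a + b)/2.
Mean = (32 + (23))/2 = 55/2 = 55/2

55/2


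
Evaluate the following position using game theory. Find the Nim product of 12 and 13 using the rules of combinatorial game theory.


Nim multiplication is bilinear over XOR: (u XOR v) * w = (u*w) XOR (v*w).
So we split each operand into its bit components and XOR the pairwise Nim products.
12 = 4 + 8 (as XOR of powers of 2).
13 = 1 + 4 + 8 (as XOR of powers of 2).
Using the standard Nim-product table on single bits:
  2*2 = 3,   2*4 = 8,   2*8 = 12,
  4*4 = 6,   4*8 = 11,  8*8 = 13,
and  1*x = x (identity), k*l = l*k (commutative).
Pairwise Nim products:
  4 * 1 = 4
  4 * 4 = 6
  4 * 8 = 11
  8 * 1 = 8
  8 * 4 = 11
  8 * 8 = 13
XOR them: 4 XOR 6 XOR 11 XOR 8 XOR 11 XOR 13 = 7.
Result: 12 * 13 = 7 (in Nim).

7


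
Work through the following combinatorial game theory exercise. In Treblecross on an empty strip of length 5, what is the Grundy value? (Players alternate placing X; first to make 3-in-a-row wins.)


Treblecross: place X on empty cells; 3-in-a-row wins.
Playing within two cells of an existing X lets the opponent win at once, so sensible play treats the cells i-2..i+2 around each X as dead. The player left with no safe cell loses, so this is a normal-play take-away game on strips of safe cells.
Placing X at cell i (0-indexed) of a strip of k safe cells leaves independent strips of sizes max(0, i-2) and max(0, k-i-3). Hence G(k) = mex{ G(max(0,i-2)) XOR G(max(0,k-i-3)) : 0 <= i < k }, with G(0) = 0.
G(1): splits (0,0):0^0=0 -> mex({0}) = 1
G(2): splits (0,0):0^0=0 -> mex({0}) = 1
G(3): splits (0,0):0^0=0 -> mex({0}) = 1
G(4): splits (0,1):0^1=1 (0,0):0^0=0 -> mex({0, 1}) = 2
G(5): splits (0,2):0^1=1 (0,1):0^1=1 (0,0):0^0=0 -> mex({0, 1}) = 2
Therefore G(5) = 2.

2


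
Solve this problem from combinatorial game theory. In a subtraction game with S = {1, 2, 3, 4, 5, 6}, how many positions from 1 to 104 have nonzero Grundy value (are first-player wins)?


Subtraction set S = {1, 2, 3, 4, 5, 6}, so G(n) = n mod 7.
G(n) = 0 when n is a multiple of 7.
Multiples of 7 in [1, 104]: 14
N-positions (nonzero Grundy) = 104 - 14 = 90

90


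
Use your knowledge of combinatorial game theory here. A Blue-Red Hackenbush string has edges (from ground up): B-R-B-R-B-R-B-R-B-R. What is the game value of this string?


Edges (from ground): B-R-B-R-B-R-B-R-B-R
By Berlekamp's sign-expansion rule, a Blue-Red Hackenbush stalk has the value of the surreal number whose sign sequence is the edge sequence with B -> + and R -> -.
Sign sequence: +-+-+-+-+-
Trace the sign expansion in the surreal number tree, starting from 0:
Edge 1: B (sign +) -> bounds (0, +inf), value = 1
Edge 2: R (sign -) -> bounds (0, 1), value = 1/2
Edge 3: B (sign +) -> bounds (1/2, 1), value = 3/4
Edge 4: R (sign -) -> bounds (1/2, 3/4), value = 5/8
Edge 5: B (sign +) -> bounds (5/8, 3/4), value = 11/16
Edge 6: R (sign -) -> bounds (5/8, 11/16), value = 21/32
Edge 7: B (sign +) -> bounds (21/32, 11/16), value = 43/64
Edge 8: R (sign -) -> bounds (21/32, 43/64), value = 85/128
Edge 9: B (sign +) -> bounds (85/128, 43/64), value = 171/256
Edge 10: R (sign -) -> bounds (85/128, 171/256), value = 341/512
Game value = 341/512

341/512


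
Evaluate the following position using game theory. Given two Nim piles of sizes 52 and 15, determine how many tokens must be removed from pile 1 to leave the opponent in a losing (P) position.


Piles: 52 and 15
Current XOR: 52 XOR 15 = 59 (non-zero, so this is an N-position).
To make the XOR zero, we need to find a move that balances the piles.
For pile 1 (size 52): target = 52 XOR 59 = 15
We reduce pile 1 from 52 to 15.
Tokens removed: 52 - 15 = 37
Verification: 15 XOR 15 = 0

37


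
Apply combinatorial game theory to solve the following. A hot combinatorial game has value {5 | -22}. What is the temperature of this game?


The game is {5 | -22}, a switch {a | b} with numbers a > b.
Cooling {a | b} by t gives {a - t | b + t}, which stops being hot when a - t = b + t, i.e. at t = (a - b)/2. So the temperature of a switch is (a - b)/2.
Temperature = (Left option - Right option) / 2
= (5 - (-22)) / 2
= 27 / 2
= 27/2

27/2


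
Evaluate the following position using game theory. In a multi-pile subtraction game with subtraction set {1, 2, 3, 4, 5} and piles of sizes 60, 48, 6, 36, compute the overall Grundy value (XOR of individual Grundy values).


Subtraction set: {1, 2, 3, 4, 5}
For this subtraction set, G(n) = n mod 6 (period = max + 1 = 6).
Pile 1 (size 60): G(60) = 60 mod 6 = 0
Pile 2 (size 48): G(48) = 48 mod 6 = 0
Pile 3 (size 6): G(6) = 6 mod 6 = 0
Pile 4 (size 36): G(36) = 36 mod 6 = 0
Total Grundy value = XOR of all: 0 XOR 0 XOR 0 XOR 0 = 0

0


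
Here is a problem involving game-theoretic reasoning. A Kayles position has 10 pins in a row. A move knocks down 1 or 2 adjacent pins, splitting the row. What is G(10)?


Kayles: a move removes 1 or 2 adjacent pins from a contiguous row.
Removing pins from a row of k leaves two independent rows (a, b) with a + b = k - 1 (one pin) or a + b = k - 2 (two pins); an end removal gives a = 0.
By Sprague-Grundy, G(k) = mex{ G(a) XOR G(b) } over all these splits. G(0) = 0.
G(1): splits (0,0):0^0=0 -> mex({0}) = 1
G(2): splits (0,1):0^1=1 (0,0):0^0=0 -> mex({0, 1}) = 2
G(3): splits (0,2):0^2=2 (1,1):1^1=0 (0,1):0^1=1 -> mex({0, 1, 2}) = 3
G(4): splits (0,3):0^3=3 (1,2):1^2=3 (0,2):0^2=2 (1,1):1^1=0 -> mex({0, 2, 3}) = 1
G(5): splits (0,4):0^1=1 (1,3):1^3=2 (2,2):2^2=0 (0,3):0^3=3 (1,2):1^2=3 -> mex({0, 1, 2, 3}) = 4
G(6) = mex({0, 1, 2, 4}) = 3
G(7) = mex({0, 1, 3, 4, 5}) = 2
G(8) = mex({0, 2, 3, 5, 6}) = 1
G(9) = mex({0, 1, 2, 3, 6, 7}) = 4
G(10) = mex({0, 1, 3, 4, 5, 7}) = 2
Therefore G(10) = 2.

2


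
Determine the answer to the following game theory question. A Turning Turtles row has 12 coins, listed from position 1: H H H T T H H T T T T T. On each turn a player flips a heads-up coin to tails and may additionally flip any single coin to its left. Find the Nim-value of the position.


Coins: H H H T T H H T T T T T
Key fact: a single head at position k behaves exactly like a Nim heap of size k (turning it to T and optionally flipping a coin at j < k corresponds to moving the heap from k to j, or to 0), and heads combine as a disjunctive sum (two heads at the same place would cancel, matching j XOR j = 0). So the Nim-value is the XOR of the 1-indexed positions of the heads.
Face-up positions (1-indexed): [1, 2, 3, 6, 7]
XOR 0 with 1: 0 XOR 1 = 1
XOR 1 with 2: 1 XOR 2 = 3
XOR 3 with 3: 3 XOR 3 = 0
XOR 0 with 6: 0 XOR 6 = 6
XOR 6 with 7: 6 XOR 7 = 1
Nim-value = 1

1


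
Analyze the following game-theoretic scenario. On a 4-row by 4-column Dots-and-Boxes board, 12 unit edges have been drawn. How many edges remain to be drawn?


Grid: 4 x 4 boxes, i.e. 5 rows and 5 columns of dots.
Horizontal edges: (rows + 1) * cols = 5 * 4 = 20
Vertical edges: rows * (cols + 1) = 4 * 5 = 20
Total edges: 20 + 20 = 40
Edges drawn: 12
Remaining: 40 - 12 = 28

28


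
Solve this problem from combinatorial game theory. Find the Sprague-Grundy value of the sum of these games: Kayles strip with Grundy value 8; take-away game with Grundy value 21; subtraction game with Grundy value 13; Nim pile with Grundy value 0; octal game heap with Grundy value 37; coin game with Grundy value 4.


By the Sprague-Grundy theorem, the Grundy value of a sum of games is the XOR of individual Grundy values.
Kayles strip: Grundy value = 8. Running XOR: 0 XOR 8 = 8
take-away game: Grundy value = 21. Running XOR: 8 XOR 21 = 29
subtraction game: Grundy value = 13. Running XOR: 29 XOR 13 = 16
Nim pile: Grundy value = 0. Running XOR: 16 XOR 0 = 16
octal game heap: Grundy value = 37. Running XOR: 16 XOR 37 = 53
coin game: Grundy value = 4. Running XOR: 53 XOR 4 = 49
The combined Grundy value is 49.

49


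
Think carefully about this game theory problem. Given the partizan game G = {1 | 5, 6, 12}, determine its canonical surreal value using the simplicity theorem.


Left options: {1}, max = 1
Right options: {5, 6, 12}, min = 5
All options are numbers and max(Left) < min(Right), so by the simplicity theorem the value is the simplest (earliest-born) number strictly between 1 and 5.
Integers 2 through 4 all lie strictly between 1 and 5.
Among integers, the simplest (lowest birthday = smallest |n|; 0 is born on day 0, +-n on day n) is 2.
No non-integer in the interval can be simpler: if x is a non-integer in the interval, then floor(x) or ceil(x) also lies in the interval (the interval contains an integer), and both are proper prefixes of x's sign expansion, i.e. born earlier. So the game value is 2.
Game value = 2

2


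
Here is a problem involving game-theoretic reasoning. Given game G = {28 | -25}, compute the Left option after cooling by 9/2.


Original game: {28 | -25} (a switch {a | b} with a > b).
Cooling by t (for t below the temperature (a - b)/2 = 53/2) taxes each move by t: {a | b} cooled by t is {a - t | b + t}.
Cooling amount: t = 9/2
Cooled Left option: 28 - 9/2 = 47/2
Cooled Right option: -25 + 9/2 = -41/2
Cooled game: {47/2 | -41/2}
Left option = 47/2

47/2


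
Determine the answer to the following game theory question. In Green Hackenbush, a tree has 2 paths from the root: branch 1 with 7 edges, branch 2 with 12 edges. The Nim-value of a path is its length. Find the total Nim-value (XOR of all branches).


The tree has 2 branches from the ground vertex.
In Green Hackenbush, the Nim-value of a simple path of length k is k.
Branch 1: length 7, Nim-value = 7
Branch 2: length 12, Nim-value = 12
Total Nim-value = XOR of all branch values:
0 XOR 7 = 7
7 XOR 12 = 11
Nim-value of the tree = 11

11


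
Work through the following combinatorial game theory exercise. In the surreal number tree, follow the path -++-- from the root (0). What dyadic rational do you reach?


Sign expansion: -++--
Rule: track bounds (lo, hi), initially (-inf, +inf). On '+', the current value becomes lo and we move to the simplest number in (value, hi): value + 1 if hi = +inf, otherwise the midpoint (value + hi)/2. On '-', the current value becomes hi and we move to value - 1 if lo = -inf, otherwise the midpoint (lo + value)/2.
Start at 0.
Step 1: sign = -, move left. Bounds: (-inf, 0). Value = -1
Step 2: sign = +, move right. Bounds: (-1, 0). Value = -1/2
Step 3: sign = +, move right. Bounds: (-1/2, 0). Value = -1/4
Step 4: sign = -, move left. Bounds: (-1/2, -1/4). Value = -3/8
Step 5: sign = -, move left. Bounds: (-1/2, -3/8). Value = -7/16
The surreal number with sign expansion -++-- is -7/16.

-7/16


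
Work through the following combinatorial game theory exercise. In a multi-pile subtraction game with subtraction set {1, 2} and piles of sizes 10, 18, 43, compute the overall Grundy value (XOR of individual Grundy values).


Subtraction set: {1, 2}
For this subtraction set, G(n) = n mod 3 (period = max + 1 = 3).
Pile 1 (size 10): G(10) = 10 mod 3 = 1
Pile 2 (size 18): G(18) = 18 mod 3 = 0
Pile 3 (size 43): G(43) = 43 mod 3 = 1
Total Grundy value = XOR of all: 1 XOR 0 XOR 1 = 0

0


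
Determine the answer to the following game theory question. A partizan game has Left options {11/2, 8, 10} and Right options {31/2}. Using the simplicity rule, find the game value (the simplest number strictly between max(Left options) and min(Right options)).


Left options: {11/2, 8, 10}, max = 10
Right options: {31/2}, min = 31/2
All options are numbers and max(Left) < min(Right), so by the simplicity theorem the value is the simplest (earliest-born) number strictly between 10 and 31/2.
Integers 11 through 15 all lie strictly between 10 and 31/2.
Among integers, the simplest (lowest birthday = smallest |n|; 0 is born on day 0, +-n on day n) is 11.
No non-integer in the interval can be simpler: if x is a non-integer in the interval, then floor(x) or ceil(x) also lies in the interval (the interval contains an integer), and both are proper prefixes of x's sign expansion, i.e. born earlier. So the game value is 11.
Game value = 11

11


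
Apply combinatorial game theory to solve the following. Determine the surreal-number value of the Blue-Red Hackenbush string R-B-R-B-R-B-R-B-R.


Edges (from ground): R-B-R-B-R-B-R-B-R
By Berlekamp's sign-expansion rule, a Blue-Red Hackenbush stalk has the value of the surreal number whose sign sequence is the edge sequence with B -> + and R -> -.
Sign sequence: -+-+-+-+-
Trace the sign expansion in the surreal number tree, starting from 0:
Edge 1: R (sign -) -> bounds (-inf, 0), value = -1
Edge 2: B (sign +) -> bounds (-1, 0), value = -1/2
Edge 3: R (sign -) -> bounds (-1, -1/2), value = -3/4
Edge 4: B (sign +) -> bounds (-3/4, -1/2), value = -5/8
Edge 5: R (sign -) -> bounds (-3/4, -5/8), value = -11/16
Edge 6: B (sign +) -> bounds (-11/16, -5/8), value = -21/32
Edge 7: R (sign -) -> bounds (-11/16, -21/32), value = -43/64
Edge 8: B (sign +) -> bounds (-43/64, -21/32), value = -85/128
Edge 9: R (sign -) -> bounds (-43/64, -85/128), value = -171/256
Game value = -171/256

-171/256
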